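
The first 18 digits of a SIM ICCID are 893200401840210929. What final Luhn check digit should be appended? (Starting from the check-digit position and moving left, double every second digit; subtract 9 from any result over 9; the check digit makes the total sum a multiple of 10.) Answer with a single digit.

Partial digits right→left: 9 2 9 0 1 2 0 4 8 1 0 4 0 0 2 3 9 8
Double every second digit counting from the check-digit position (so the 1st, 3rd, 5th, ... of the partial from the right).
  doubled (with −9 where >9): 9 9 2 0 7 0 0 4 9 → sum 40
  kept as-is: 2 0 2 4 1 4 0 3 8 → sum 24
Total = 40 + 24 = 64.
Check digit = (10 − (64 mod 10)) mod 10 = 6.

6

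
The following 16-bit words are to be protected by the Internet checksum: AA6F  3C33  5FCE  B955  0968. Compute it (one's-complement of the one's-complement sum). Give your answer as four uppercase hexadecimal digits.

One's-complement addition (fold any carry out of bit 15 back into bit 0):
  0xAA6F + 0x3C33 = 0x0E6A2
  0xE6A2 + 0x5FCE = 0x14670 → wrap carry → 0x4671
  0x4671 + 0xB955 = 0x0FFC6
  0xFFC6 + 0x0968 = 0x1092E → wrap carry → 0x092F
One's-complement sum = 0x092F.
Checksum = ~0x092F & 0xFFFF = 0xF6D0.

F6D0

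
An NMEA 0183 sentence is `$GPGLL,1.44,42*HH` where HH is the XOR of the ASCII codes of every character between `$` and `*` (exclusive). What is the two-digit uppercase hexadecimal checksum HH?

XOR the ASCII codes of the payload characters:
  'G' = 0x47 → acc = 0x47
  'P' = 0x50 → acc = 0x17
  'G' = 0x47 → acc = 0x50
  'L' = 0x4C → acc = 0x1C
  'L' = 0x4C → acc = 0x50
  ',' = 0x2C → acc = 0x7C
  '1' = 0x31 → acc = 0x4D
  '.' = 0x2E → acc = 0x63
  '4' = 0x34 → acc = 0x57
  '4' = 0x34 → acc = 0x63
  ',' = 0x2C → acc = 0x4F
  '4' = 0x34 → acc = 0x7B
  '2' = 0x32 → acc = 0x49
Checksum = 0x49.

49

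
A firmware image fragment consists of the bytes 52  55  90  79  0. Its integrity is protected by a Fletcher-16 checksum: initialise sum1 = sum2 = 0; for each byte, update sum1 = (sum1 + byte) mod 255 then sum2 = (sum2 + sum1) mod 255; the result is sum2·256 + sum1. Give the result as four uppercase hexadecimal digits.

Running sums (mod 255):
  after byte 0 (52): sum1=52, sum2=52
  after byte 1 (55): sum1=107, sum2=159
  after byte 2 (90): sum1=197, sum2=101
  after byte 3 (79): sum1=21, sum2=122
  after byte 4 (0): sum1=21, sum2=143
Checksum = sum2·256 + sum1 = 143·256 + 21 = 36629 = 0x8F15.

8F15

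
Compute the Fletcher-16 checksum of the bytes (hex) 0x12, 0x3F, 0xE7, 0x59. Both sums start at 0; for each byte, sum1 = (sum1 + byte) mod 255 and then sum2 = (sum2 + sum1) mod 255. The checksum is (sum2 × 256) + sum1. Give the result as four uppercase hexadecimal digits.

Running sums (mod 255):
  after byte 0 (0x12): sum1=18, sum2=18
  after byte 1 (0x3F): sum1=81, sum2=99
  after byte 2 (0xE7): sum1=57, sum2=156
  after byte 3 (0x59): sum1=146, sum2=47
Checksum = sum2·256 + sum1 = 47·256 + 146 = 12178 = 0x2F92.

2F92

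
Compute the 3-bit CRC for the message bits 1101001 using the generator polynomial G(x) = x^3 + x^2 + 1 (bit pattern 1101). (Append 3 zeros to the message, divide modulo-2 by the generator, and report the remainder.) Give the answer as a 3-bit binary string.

101

Append 3 zeros: 1101001000. Divide by 1101 (XOR where the leading bit is 1):
  pos 0: 1101 XOR 1101 = 0000
  pos 6: 1000 XOR 1101 = 0101
Remainder (last 3 bits) = 101. This is the CRC / FCS.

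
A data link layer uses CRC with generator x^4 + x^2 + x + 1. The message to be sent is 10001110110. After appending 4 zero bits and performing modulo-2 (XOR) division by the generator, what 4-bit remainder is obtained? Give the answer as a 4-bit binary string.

1010

Append 4 zeros: 100011101100000. Divide by 10111 (XOR where the leading bit is 1):
  pos 0: 10001 XOR 10111 = 00110
  pos 2: 11011 XOR 10111 = 01100
  pos 3: 11000 XOR 10111 = 01111
  pos 4: 11111 XOR 10111 = 01000
  pos 5: 10001 XOR 10111 = 00110
  pos 7: 11000 XOR 10111 = 01111
  pos 8: 11110 XOR 10111 = 01001
  pos 9: 10010 XOR 10111 = 00101
Remainder (last 4 bits) = 1010. This is the CRC / FCS.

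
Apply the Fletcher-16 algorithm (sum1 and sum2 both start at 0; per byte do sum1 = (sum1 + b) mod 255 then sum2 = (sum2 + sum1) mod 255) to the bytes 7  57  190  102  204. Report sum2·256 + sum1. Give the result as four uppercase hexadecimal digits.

DD32

Running sums (mod 255):
  after byte 0 (7): sum1=7, sum2=7
  after byte 1 (57): sum1=64, sum2=71
  after byte 2 (190): sum1=254, sum2=70
  after byte 3 (102): sum1=101, sum2=171
  after byte 4 (204): sum1=50, sum2=221
Checksum = sum2·256 + sum1 = 221·256 + 50 = 56626 = 0xDD32.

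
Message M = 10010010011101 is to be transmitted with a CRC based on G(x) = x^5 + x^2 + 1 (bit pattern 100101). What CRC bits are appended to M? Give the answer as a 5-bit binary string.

Append 5 zeros: 1001001001110100000. Divide by 100101 (XOR where the leading bit is 1):
  pos 0: 100100 XOR 100101 = 000001
  pos 5: 110011 XOR 100101 = 010110
  pos 6: 101101 XOR 100101 = 001000
  pos 8: 100001 XOR 100101 = 000100
  pos 11: 100000 XOR 100101 = 000101
Remainder (last 5 bits) = 10100. This is the CRC / FCS.

10100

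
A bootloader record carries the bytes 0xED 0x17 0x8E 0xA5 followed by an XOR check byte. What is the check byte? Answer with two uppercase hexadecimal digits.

XOR the bytes together:
  start with 0xED
  0xED ⊕ 0x17 = 0xFA
  0xFA ⊕ 0x8E = 0x74
  0x74 ⊕ 0xA5 = 0xD1

D1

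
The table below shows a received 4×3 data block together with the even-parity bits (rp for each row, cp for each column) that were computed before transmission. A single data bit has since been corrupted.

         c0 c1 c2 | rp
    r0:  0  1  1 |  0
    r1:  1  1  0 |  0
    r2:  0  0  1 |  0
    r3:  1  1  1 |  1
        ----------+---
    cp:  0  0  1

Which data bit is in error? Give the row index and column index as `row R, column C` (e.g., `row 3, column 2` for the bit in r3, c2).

Recompute each row's even parity and compare to rp:
  r0: data parity 0, sent rp 0 → ok
  r1: data parity 0, sent rp 0 → ok
  r2: data parity 1, sent rp 0 → mismatch
  r3: data parity 1, sent rp 1 → ok
Recompute each column's even parity and compare to cp:
  c0: data parity 0, sent cp 0 → ok
  c1: data parity 1, sent cp 0 → mismatch
  c2: data parity 1, sent cp 1 → ok
Exactly one row (r2) and one column (c1) fail → the flipped bit is at their intersection.

row 2, column 1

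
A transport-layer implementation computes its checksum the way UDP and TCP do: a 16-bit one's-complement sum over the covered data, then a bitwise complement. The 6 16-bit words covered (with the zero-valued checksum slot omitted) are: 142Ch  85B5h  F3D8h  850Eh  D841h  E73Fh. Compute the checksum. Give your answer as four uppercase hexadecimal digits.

2DB5

One's-complement addition (fold any carry out of bit 15 back into bit 0):
  0x142C + 0x85B5 = 0x099E1
  0x99E1 + 0xF3D8 = 0x18DB9 → wrap carry → 0x8DBA
  0x8DBA + 0x850E = 0x112C8 → wrap carry → 0x12C9
  0x12C9 + 0xD841 = 0x0EB0A
  0xEB0A + 0xE73F = 0x1D249 → wrap carry → 0xD24A
One's-complement sum = 0xD24A.
Checksum = ~0xD24A & 0xFFFF = 0x2DB5.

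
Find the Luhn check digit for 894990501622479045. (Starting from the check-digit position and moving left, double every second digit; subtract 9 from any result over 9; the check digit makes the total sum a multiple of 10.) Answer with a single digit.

3

Partial digits right→left: 5 4 0 9 7 4 2 2 6 1 0 5 0 9 9 4 9 8
Double every second digit counting from the check-digit position (so the 1st, 3rd, 5th, ... of the partial from the right).
  doubled (with −9 where >9): 1 0 5 4 3 0 0 9 9 → sum 31
  kept as-is: 4 9 4 2 1 5 9 4 8 → sum 46
Total = 31 + 46 = 77.
Check digit = (10 − (77 mod 10)) mod 10 = 3.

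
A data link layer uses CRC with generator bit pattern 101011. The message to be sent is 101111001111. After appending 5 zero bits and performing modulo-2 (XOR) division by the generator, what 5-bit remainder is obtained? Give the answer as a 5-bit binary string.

Append 5 zeros: 10111100111100000. Divide by 101011 (XOR where the leading bit is 1):
  pos 0: 101111 XOR 101011 = 000100
  pos 3: 100001 XOR 101011 = 001010
  pos 5: 101011 XOR 101011 = 000000
  pos 11: 100000 XOR 101011 = 001011
Remainder (last 5 bits) = 01011. This is the CRC / FCS.

01011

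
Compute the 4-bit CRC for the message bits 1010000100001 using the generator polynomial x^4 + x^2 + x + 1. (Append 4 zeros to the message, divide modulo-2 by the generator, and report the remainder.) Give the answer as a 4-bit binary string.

Append 4 zeros: 10100001000010000. Divide by 10111 (XOR where the leading bit is 1):
  pos 0: 10100 XOR 10111 = 00011
  pos 3: 11001 XOR 10111 = 01110
  pos 4: 11100 XOR 10111 = 01011
  pos 5: 10110 XOR 10111 = 00001
  pos 9: 10010 XOR 10111 = 00101
  pos 11: 10100 XOR 10111 = 00011
Remainder (last 4 bits) = 0110. This is the CRC / FCS.

0110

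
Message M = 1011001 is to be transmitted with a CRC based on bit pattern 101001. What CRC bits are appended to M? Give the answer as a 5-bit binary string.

00001

Append 5 zeros: 101100100000. Divide by 101001 (XOR where the leading bit is 1):
  pos 0: 101100 XOR 101001 = 000101
  pos 3: 101100 XOR 101001 = 000101
  pos 6: 101000 XOR 101001 = 000001
Remainder (last 5 bits) = 00001. This is the CRC / FCS.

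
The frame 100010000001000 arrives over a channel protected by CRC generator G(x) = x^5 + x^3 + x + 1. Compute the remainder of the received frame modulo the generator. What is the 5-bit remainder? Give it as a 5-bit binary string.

Modulo-2 division of 100010000001000 by 101011:
  pos 0: 100010 XOR 101011 = 001001
  pos 2: 100100 XOR 101011 = 001111
  pos 4: 111100 XOR 101011 = 010111
  pos 5: 101110 XOR 101011 = 000101
  pos 8: 101100 XOR 101011 = 000111
Remainder = 01110 (nonzero — an error is detected).

01110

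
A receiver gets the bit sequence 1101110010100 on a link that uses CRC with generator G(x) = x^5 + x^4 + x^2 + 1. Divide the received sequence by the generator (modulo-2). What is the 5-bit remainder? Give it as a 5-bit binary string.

Modulo-2 division of 1101110010100 by 110101:
  pos 0: 110111 XOR 110101 = 000010
  pos 4: 100010 XOR 110101 = 010111
  pos 5: 101111 XOR 110101 = 011010
  pos 6: 110100 XOR 110101 = 000001
Remainder = 00010 (nonzero — an error is detected).

00010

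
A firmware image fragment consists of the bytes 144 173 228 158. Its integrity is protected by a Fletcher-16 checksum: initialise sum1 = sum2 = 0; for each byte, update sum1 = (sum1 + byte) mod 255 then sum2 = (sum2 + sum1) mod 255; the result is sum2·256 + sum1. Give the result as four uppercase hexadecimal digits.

B3C1

Running sums (mod 255):
  after byte 0 (144): sum1=144, sum2=144
  after byte 1 (173): sum1=62, sum2=206
  after byte 2 (228): sum1=35, sum2=241
  after byte 3 (158): sum1=193, sum2=179
Checksum = sum2·256 + sum1 = 179·256 + 193 = 46017 = 0xB3C1.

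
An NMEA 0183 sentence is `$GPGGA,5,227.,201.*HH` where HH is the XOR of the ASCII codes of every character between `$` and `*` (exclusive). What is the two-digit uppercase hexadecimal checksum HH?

4B

XOR the ASCII codes of the payload characters:
  'G' = 0x47 → acc = 0x47
  'P' = 0x50 → acc = 0x17
  'G' = 0x47 → acc = 0x50
  'G' = 0x47 → acc = 0x17
  'A' = 0x41 → acc = 0x56
  ',' = 0x2C → acc = 0x7A
  '5' = 0x35 → acc = 0x4F
  ',' = 0x2C → acc = 0x63
  '2' = 0x32 → acc = 0x51
  '2' = 0x32 → acc = 0x63
  '7' = 0x37 → acc = 0x54
  '.' = 0x2E → acc = 0x7A
  ',' = 0x2C → acc = 0x56
  '2' = 0x32 → acc = 0x64
  '0' = 0x30 → acc = 0x54
  '1' = 0x31 → acc = 0x65
  '.' = 0x2E → acc = 0x4B
Checksum = 0x4B.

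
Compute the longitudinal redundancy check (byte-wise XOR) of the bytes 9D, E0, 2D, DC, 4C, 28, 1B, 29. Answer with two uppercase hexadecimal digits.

XOR the bytes together:
  start with 0x9D
  0x9D ⊕ 0xE0 = 0x7D
  0x7D ⊕ 0x2D = 0x50
  0x50 ⊕ 0xDC = 0x8C
  0x8C ⊕ 0x4C = 0xC0
  0xC0 ⊕ 0x28 = 0xE8
  0xE8 ⊕ 0x1B = 0xF3
  0xF3 ⊕ 0x29 = 0xDA

DA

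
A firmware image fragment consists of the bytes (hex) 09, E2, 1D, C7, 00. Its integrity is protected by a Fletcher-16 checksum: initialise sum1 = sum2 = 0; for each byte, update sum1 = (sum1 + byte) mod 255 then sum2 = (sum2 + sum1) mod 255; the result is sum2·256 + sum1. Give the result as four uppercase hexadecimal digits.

Running sums (mod 255):
  after byte 0 (09): sum1=9, sum2=9
  after byte 1 (E2): sum1=235, sum2=244
  after byte 2 (1D): sum1=9, sum2=253
  after byte 3 (C7): sum1=208, sum2=206
  after byte 4 (00): sum1=208, sum2=159
Checksum = sum2·256 + sum1 = 159·256 + 208 = 40912 = 0x9FD0.

9FD0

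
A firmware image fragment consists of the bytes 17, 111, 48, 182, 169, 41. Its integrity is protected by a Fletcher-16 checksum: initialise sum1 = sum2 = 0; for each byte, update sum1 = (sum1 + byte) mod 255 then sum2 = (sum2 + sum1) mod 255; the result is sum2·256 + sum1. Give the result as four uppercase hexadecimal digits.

Running sums (mod 255):
  after byte 0 (17): sum1=17, sum2=17
  after byte 1 (111): sum1=128, sum2=145
  after byte 2 (48): sum1=176, sum2=66
  after byte 3 (182): sum1=103, sum2=169
  after byte 4 (169): sum1=17, sum2=186
  after byte 5 (41): sum1=58, sum2=244
Checksum = sum2·256 + sum1 = 244·256 + 58 = 62522 = 0xF43A.

F43A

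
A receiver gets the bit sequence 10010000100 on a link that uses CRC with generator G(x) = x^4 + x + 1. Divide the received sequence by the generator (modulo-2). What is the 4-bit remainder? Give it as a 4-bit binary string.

1000

Modulo-2 division of 10010000100 by 10011:
  pos 0: 10010 XOR 10011 = 00001
  pos 4: 10001 XOR 10011 = 00010
Remainder = 1000 (nonzero — an error is detected).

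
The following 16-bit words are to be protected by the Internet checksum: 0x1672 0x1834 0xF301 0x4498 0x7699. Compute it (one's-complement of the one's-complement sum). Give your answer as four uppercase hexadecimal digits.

One's-complement addition (fold any carry out of bit 15 back into bit 0):
  0x1672 + 0x1834 = 0x02EA6
  0x2EA6 + 0xF301 = 0x121A7 → wrap carry → 0x21A8
  0x21A8 + 0x4498 = 0x06640
  0x6640 + 0x7699 = 0x0DCD9
One's-complement sum = 0xDCD9.
Checksum = ~0xDCD9 & 0xFFFF = 0x2326.

2326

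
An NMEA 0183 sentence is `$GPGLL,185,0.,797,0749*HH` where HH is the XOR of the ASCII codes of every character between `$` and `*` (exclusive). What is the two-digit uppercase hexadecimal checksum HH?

XOR the ASCII codes of the payload characters:
  'G' = 0x47 → acc = 0x47
  'P' = 0x50 → acc = 0x17
  'G' = 0x47 → acc = 0x50
  'L' = 0x4C → acc = 0x1C
  'L' = 0x4C → acc = 0x50
  ',' = 0x2C → acc = 0x7C
  '1' = 0x31 → acc = 0x4D
  '8' = 0x38 → acc = 0x75
  '5' = 0x35 → acc = 0x40
  ',' = 0x2C → acc = 0x6C
  '0' = 0x30 → acc = 0x5C
  '.' = 0x2E → acc = 0x72
  ',' = 0x2C → acc = 0x5E
  '7' = 0x37 → acc = 0x69
  '9' = 0x39 → acc = 0x50
  '7' = 0x37 → acc = 0x67
  ',' = 0x2C → acc = 0x4B
  '0' = 0x30 → acc = 0x7B
  '7' = 0x37 → acc = 0x4C
  '4' = 0x34 → acc = 0x78
  '9' = 0x39 → acc = 0x41
Checksum = 0x41.

41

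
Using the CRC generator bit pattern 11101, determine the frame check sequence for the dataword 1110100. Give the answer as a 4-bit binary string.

0000

Append 4 zeros: 11101000000. Divide by 11101 (XOR where the leading bit is 1):
  pos 0: 11101 XOR 11101 = 00000
Remainder (last 4 bits) = 0000. This is the CRC / FCS.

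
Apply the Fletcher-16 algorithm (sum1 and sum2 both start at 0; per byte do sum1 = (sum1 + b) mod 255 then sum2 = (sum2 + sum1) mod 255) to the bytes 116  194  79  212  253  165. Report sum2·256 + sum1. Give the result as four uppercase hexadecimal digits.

E5FE

Running sums (mod 255):
  after byte 0 (116): sum1=116, sum2=116
  after byte 1 (194): sum1=55, sum2=171
  after byte 2 (79): sum1=134, sum2=50
  after byte 3 (212): sum1=91, sum2=141
  after byte 4 (253): sum1=89, sum2=230
  after byte 5 (165): sum1=254, sum2=229
Checksum = sum2·256 + sum1 = 229·256 + 254 = 58878 = 0xE5FE.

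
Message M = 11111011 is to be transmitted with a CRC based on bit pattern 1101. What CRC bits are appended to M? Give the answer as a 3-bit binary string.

Append 3 zeros: 11111011000. Divide by 1101 (XOR where the leading bit is 1):
  pos 0: 1111 XOR 1101 = 0010
  pos 2: 1010 XOR 1101 = 0111
  pos 3: 1111 XOR 1101 = 0010
  pos 5: 1010 XOR 1101 = 0111
  pos 6: 1110 XOR 1101 = 0011
Remainder (last 3 bits) = 110. This is the CRC / FCS.

110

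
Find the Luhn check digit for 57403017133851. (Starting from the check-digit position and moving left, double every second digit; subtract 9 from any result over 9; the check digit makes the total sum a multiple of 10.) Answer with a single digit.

Partial digits right→left: 1 5 8 3 3 1 7 1 0 3 0 4 7 5
Double every second digit counting from the check-digit position (so the 1st, 3rd, 5th, ... of the partial from the right).
  doubled (with −9 where >9): 2 7 6 5 0 0 5 → sum 25
  kept as-is: 5 3 1 1 3 4 5 → sum 22
Total = 25 + 22 = 47.
Check digit = (10 − (47 mod 10)) mod 10 = 3.

3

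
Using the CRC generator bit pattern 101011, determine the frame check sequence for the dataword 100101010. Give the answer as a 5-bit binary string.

Append 5 zeros: 10010101000000. Divide by 101011 (XOR where the leading bit is 1):
  pos 0: 100101 XOR 101011 = 001110
  pos 2: 111001 XOR 101011 = 010010
  pos 3: 100100 XOR 101011 = 001111
  pos 5: 111100 XOR 101011 = 010111
  pos 6: 101110 XOR 101011 = 000101
Remainder (last 5 bits) = 10100. This is the CRC / FCS.

10100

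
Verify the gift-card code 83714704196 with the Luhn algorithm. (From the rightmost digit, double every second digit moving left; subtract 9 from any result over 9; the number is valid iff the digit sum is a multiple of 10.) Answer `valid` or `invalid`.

invalid

From the right, keep odd positions and double even positions (subtract 9 from any doubled value over 9):
  doubled (positions 2,4,...): 9 8 5 2 6 → sum 30
  kept (positions 1,3,...): 6 1 0 4 7 8 → sum 26
Total = 56.
56 mod 10 = 6, so the number is invalid.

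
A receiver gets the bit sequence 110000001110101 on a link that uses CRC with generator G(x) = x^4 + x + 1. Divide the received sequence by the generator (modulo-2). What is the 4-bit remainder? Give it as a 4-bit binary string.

1000

Modulo-2 division of 110000001110101 by 10011:
  pos 0: 11000 XOR 10011 = 01011
  pos 1: 10110 XOR 10011 = 00101
  pos 3: 10100 XOR 10011 = 00111
  pos 5: 11111 XOR 10011 = 01100
  pos 6: 11001 XOR 10011 = 01010
  pos 7: 10100 XOR 10011 = 00111
  pos 9: 11110 XOR 10011 = 01101
  pos 10: 11011 XOR 10011 = 01000
Remainder = 1000 (nonzero — an error is detected).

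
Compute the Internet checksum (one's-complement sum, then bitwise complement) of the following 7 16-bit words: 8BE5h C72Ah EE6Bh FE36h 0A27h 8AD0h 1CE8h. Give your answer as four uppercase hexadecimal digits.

One's-complement addition (fold any carry out of bit 15 back into bit 0):
  0x8BE5 + 0xC72A = 0x1530F → wrap carry → 0x5310
  0x5310 + 0xEE6B = 0x1417B → wrap carry → 0x417C
  0x417C + 0xFE36 = 0x13FB2 → wrap carry → 0x3FB3
  0x3FB3 + 0x0A27 = 0x049DA
  0x49DA + 0x8AD0 = 0x0D4AA
  0xD4AA + 0x1CE8 = 0x0F192
One's-complement sum = 0xF192.
Checksum = ~0xF192 & 0xFFFF = 0x0E6D.

0E6D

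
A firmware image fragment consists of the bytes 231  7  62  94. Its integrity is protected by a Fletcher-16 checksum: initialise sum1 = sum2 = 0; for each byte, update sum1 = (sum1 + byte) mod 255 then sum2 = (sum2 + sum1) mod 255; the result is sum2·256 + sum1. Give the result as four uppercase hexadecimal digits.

Running sums (mod 255):
  after byte 0 (231): sum1=231, sum2=231
  after byte 1 (7): sum1=238, sum2=214
  after byte 2 (62): sum1=45, sum2=4
  after byte 3 (94): sum1=139, sum2=143
Checksum = sum2·256 + sum1 = 143·256 + 139 = 36747 = 0x8F8B.

8F8B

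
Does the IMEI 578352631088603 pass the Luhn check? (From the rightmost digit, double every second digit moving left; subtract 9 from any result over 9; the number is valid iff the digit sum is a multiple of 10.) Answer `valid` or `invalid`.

From the right, keep odd positions and double even positions (subtract 9 from any doubled value over 9):
  doubled (positions 2,4,...): 0 7 0 6 4 6 5 → sum 28
  kept (positions 1,3,...): 3 6 8 1 6 5 8 5 → sum 42
Total = 70.
70 mod 10 = 0, so the number is valid.

valid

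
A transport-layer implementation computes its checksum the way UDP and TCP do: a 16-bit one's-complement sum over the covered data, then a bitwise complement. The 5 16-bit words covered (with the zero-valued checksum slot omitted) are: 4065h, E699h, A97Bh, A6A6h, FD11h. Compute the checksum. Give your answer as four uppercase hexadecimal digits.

8BCC

One's-complement addition (fold any carry out of bit 15 back into bit 0):
  0x4065 + 0xE699 = 0x126FE → wrap carry → 0x26FF
  0x26FF + 0xA97B = 0x0D07A
  0xD07A + 0xA6A6 = 0x17720 → wrap carry → 0x7721
  0x7721 + 0xFD11 = 0x17432 → wrap carry → 0x7433
One's-complement sum = 0x7433.
Checksum = ~0x7433 & 0xFFFF = 0x8BCC.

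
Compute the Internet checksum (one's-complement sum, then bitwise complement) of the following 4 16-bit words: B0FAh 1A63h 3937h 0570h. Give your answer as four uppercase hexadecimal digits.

One's-complement addition (fold any carry out of bit 15 back into bit 0):
  0xB0FA + 0x1A63 = 0x0CB5D
  0xCB5D + 0x3937 = 0x10494 → wrap carry → 0x0495
  0x0495 + 0x0570 = 0x00A05
One's-complement sum = 0x0A05.
Checksum = ~0x0A05 & 0xFFFF = 0xF5FA.

F5FA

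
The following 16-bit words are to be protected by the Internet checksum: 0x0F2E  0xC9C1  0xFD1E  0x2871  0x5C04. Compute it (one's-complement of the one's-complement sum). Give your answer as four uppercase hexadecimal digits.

A57B

One's-complement addition (fold any carry out of bit 15 back into bit 0):
  0x0F2E + 0xC9C1 = 0x0D8EF
  0xD8EF + 0xFD1E = 0x1D60D → wrap carry → 0xD60E
  0xD60E + 0x2871 = 0x0FE7F
  0xFE7F + 0x5C04 = 0x15A83 → wrap carry → 0x5A84
One's-complement sum = 0x5A84.
Checksum = ~0x5A84 & 0xFFFF = 0xA57B.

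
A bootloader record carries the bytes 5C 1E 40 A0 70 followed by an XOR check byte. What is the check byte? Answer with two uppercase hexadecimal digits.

XOR the bytes together:
  start with 0x5C
  0x5C ⊕ 0x1E = 0x42
  0x42 ⊕ 0x40 = 0x02
  0x02 ⊕ 0xA0 = 0xA2
  0xA2 ⊕ 0x70 = 0xD2

D2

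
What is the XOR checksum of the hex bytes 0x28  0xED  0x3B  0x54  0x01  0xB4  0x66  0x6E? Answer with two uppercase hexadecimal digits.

XOR the bytes together:
  start with 0x28
  0x28 ⊕ 0xED = 0xC5
  0xC5 ⊕ 0x3B = 0xFE
  0xFE ⊕ 0x54 = 0xAA
  0xAA ⊕ 0x01 = 0xAB
  0xAB ⊕ 0xB4 = 0x1F
  0x1F ⊕ 0x66 = 0x79
  0x79 ⊕ 0x6E = 0x17

17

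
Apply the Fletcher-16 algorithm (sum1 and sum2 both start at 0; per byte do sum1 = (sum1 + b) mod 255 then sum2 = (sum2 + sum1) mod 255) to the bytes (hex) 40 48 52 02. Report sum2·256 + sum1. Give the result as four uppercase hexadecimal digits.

Running sums (mod 255):
  after byte 0 (40): sum1=64, sum2=64
  after byte 1 (48): sum1=136, sum2=200
  after byte 2 (52): sum1=218, sum2=163
  after byte 3 (02): sum1=220, sum2=128
Checksum = sum2·256 + sum1 = 128·256 + 220 = 32988 = 0x80DC.

80DC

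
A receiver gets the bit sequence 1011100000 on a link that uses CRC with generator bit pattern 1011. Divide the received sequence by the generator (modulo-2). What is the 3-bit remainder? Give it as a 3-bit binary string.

111

Modulo-2 division of 1011100000 by 1011:
  pos 0: 1011 XOR 1011 = 0000
  pos 4: 1000 XOR 1011 = 0011
  pos 6: 1100 XOR 1011 = 0111
Remainder = 111 (nonzero — an error is detected).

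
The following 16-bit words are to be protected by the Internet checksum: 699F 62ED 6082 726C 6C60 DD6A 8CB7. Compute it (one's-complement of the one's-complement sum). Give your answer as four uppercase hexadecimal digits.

One's-complement addition (fold any carry out of bit 15 back into bit 0):
  0x699F + 0x62ED = 0x0CC8C
  0xCC8C + 0x6082 = 0x12D0E → wrap carry → 0x2D0F
  0x2D0F + 0x726C = 0x09F7B
  0x9F7B + 0x6C60 = 0x10BDB → wrap carry → 0x0BDC
  0x0BDC + 0xDD6A = 0x0E946
  0xE946 + 0x8CB7 = 0x175FD → wrap carry → 0x75FE
One's-complement sum = 0x75FE.
Checksum = ~0x75FE & 0xFFFF = 0x8A01.

8A01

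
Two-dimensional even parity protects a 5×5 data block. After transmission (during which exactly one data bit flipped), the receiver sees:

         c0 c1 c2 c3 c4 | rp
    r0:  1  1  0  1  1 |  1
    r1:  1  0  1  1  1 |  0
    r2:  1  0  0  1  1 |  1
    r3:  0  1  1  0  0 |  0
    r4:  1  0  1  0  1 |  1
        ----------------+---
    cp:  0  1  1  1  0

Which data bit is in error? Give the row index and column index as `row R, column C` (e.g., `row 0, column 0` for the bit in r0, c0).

row 0, column 1

Recompute each row's even parity and compare to rp:
  r0: data parity 0, sent rp 1 → mismatch
  r1: data parity 0, sent rp 0 → ok
  r2: data parity 1, sent rp 1 → ok
  r3: data parity 0, sent rp 0 → ok
  r4: data parity 1, sent rp 1 → ok
Recompute each column's even parity and compare to cp:
  c0: data parity 0, sent cp 0 → ok
  c1: data parity 0, sent cp 1 → mismatch
  c2: data parity 1, sent cp 1 → ok
  c3: data parity 1, sent cp 1 → ok
  c4: data parity 0, sent cp 0 → ok
Exactly one row (r0) and one column (c1) fail → the flipped bit is at their intersection.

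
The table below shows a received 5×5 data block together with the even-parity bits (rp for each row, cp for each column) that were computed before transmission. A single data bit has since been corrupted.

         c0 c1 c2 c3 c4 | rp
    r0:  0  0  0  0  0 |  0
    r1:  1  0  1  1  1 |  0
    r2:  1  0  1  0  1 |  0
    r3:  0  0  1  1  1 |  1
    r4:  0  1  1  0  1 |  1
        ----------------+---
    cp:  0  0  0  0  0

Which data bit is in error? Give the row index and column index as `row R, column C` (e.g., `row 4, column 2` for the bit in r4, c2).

row 2, column 1

Recompute each row's even parity and compare to rp:
  r0: data parity 0, sent rp 0 → ok
  r1: data parity 0, sent rp 0 → ok
  r2: data parity 1, sent rp 0 → mismatch
  r3: data parity 1, sent rp 1 → ok
  r4: data parity 1, sent rp 1 → ok
Recompute each column's even parity and compare to cp:
  c0: data parity 0, sent cp 0 → ok
  c1: data parity 1, sent cp 0 → mismatch
  c2: data parity 0, sent cp 0 → ok
  c3: data parity 0, sent cp 0 → ok
  c4: data parity 0, sent cp 0 → ok
Exactly one row (r2) and one column (c1) fail → the flipped bit is at their intersection.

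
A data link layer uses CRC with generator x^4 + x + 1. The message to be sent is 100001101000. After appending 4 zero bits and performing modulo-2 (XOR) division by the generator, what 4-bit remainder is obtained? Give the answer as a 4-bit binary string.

0111

Append 4 zeros: 1000011010000000. Divide by 10011 (XOR where the leading bit is 1):
  pos 0: 10000 XOR 10011 = 00011
  pos 3: 11110 XOR 10011 = 01101
  pos 4: 11011 XOR 10011 = 01000
  pos 5: 10000 XOR 10011 = 00011
  pos 8: 11000 XOR 10011 = 01011
  pos 9: 10110 XOR 10011 = 00101
  pos 11: 10100 XOR 10011 = 00111
Remainder (last 4 bits) = 0111. This is the CRC / FCS.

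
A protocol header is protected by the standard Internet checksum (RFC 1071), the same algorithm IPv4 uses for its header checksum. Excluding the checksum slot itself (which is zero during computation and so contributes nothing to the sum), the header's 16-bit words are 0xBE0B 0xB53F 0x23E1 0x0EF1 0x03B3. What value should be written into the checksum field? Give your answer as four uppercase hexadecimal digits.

One's-complement addition (fold any carry out of bit 15 back into bit 0):
  0xBE0B + 0xB53F = 0x1734A → wrap carry → 0x734B
  0x734B + 0x23E1 = 0x0972C
  0x972C + 0x0EF1 = 0x0A61D
  0xA61D + 0x03B3 = 0x0A9D0
One's-complement sum = 0xA9D0.
Checksum = ~0xA9D0 & 0xFFFF = 0x562F.

562F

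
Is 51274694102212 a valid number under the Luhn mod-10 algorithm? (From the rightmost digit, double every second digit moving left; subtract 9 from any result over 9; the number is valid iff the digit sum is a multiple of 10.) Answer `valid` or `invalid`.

invalid

From the right, keep odd positions and double even positions (subtract 9 from any doubled value over 9):
  doubled (positions 2,4,...): 2 4 2 9 8 4 1 → sum 30
  kept (positions 1,3,...): 2 2 0 4 6 7 1 → sum 22
Total = 52.
52 mod 10 = 2, so the number is invalid.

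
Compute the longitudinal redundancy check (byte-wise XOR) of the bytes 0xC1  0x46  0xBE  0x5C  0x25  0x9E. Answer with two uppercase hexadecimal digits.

XOR the bytes together:
  start with 0xC1
  0xC1 ⊕ 0x46 = 0x87
  0x87 ⊕ 0xBE = 0x39
  0x39 ⊕ 0x5C = 0x65
  0x65 ⊕ 0x25 = 0x40
  0x40 ⊕ 0x9E = 0xDE

DE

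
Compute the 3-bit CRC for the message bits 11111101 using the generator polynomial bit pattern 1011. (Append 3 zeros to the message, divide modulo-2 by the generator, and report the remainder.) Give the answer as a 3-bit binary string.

101

Append 3 zeros: 11111101000. Divide by 1011 (XOR where the leading bit is 1):
  pos 0: 1111 XOR 1011 = 0100
  pos 1: 1001 XOR 1011 = 0010
  pos 3: 1010 XOR 1011 = 0001
  pos 6: 1100 XOR 1011 = 0111
  pos 7: 1110 XOR 1011 = 0101
Remainder (last 3 bits) = 101. This is the CRC / FCS.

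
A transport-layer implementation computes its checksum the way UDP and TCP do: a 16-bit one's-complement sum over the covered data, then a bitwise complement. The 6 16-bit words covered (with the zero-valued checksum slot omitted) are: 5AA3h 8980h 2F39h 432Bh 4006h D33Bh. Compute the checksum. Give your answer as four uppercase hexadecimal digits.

One's-complement addition (fold any carry out of bit 15 back into bit 0):
  0x5AA3 + 0x8980 = 0x0E423
  0xE423 + 0x2F39 = 0x1135C → wrap carry → 0x135D
  0x135D + 0x432B = 0x05688
  0x5688 + 0x4006 = 0x0968E
  0x968E + 0xD33B = 0x169C9 → wrap carry → 0x69CA
One's-complement sum = 0x69CA.
Checksum = ~0x69CA & 0xFFFF = 0x9635.

9635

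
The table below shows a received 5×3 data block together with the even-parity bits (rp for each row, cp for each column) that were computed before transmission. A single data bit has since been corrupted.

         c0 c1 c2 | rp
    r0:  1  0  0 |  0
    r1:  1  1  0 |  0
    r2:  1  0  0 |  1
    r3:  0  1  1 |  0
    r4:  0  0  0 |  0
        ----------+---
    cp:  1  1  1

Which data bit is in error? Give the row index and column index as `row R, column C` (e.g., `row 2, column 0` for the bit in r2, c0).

Recompute each row's even parity and compare to rp:
  r0: data parity 1, sent rp 0 → mismatch
  r1: data parity 0, sent rp 0 → ok
  r2: data parity 1, sent rp 1 → ok
  r3: data parity 0, sent rp 0 → ok
  r4: data parity 0, sent rp 0 → ok
Recompute each column's even parity and compare to cp:
  c0: data parity 1, sent cp 1 → ok
  c1: data parity 0, sent cp 1 → mismatch
  c2: data parity 1, sent cp 1 → ok
Exactly one row (r0) and one column (c1) fail → the flipped bit is at their intersection.

row 0, column 1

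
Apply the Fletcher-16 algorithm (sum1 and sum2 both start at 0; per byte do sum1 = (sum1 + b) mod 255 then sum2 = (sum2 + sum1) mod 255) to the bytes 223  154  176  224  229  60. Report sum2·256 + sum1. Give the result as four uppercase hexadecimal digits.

Running sums (mod 255):
  after byte 0 (223): sum1=223, sum2=223
  after byte 1 (154): sum1=122, sum2=90
  after byte 2 (176): sum1=43, sum2=133
  after byte 3 (224): sum1=12, sum2=145
  after byte 4 (229): sum1=241, sum2=131
  after byte 5 (60): sum1=46, sum2=177
Checksum = sum2·256 + sum1 = 177·256 + 46 = 45358 = 0xB12E.

B12E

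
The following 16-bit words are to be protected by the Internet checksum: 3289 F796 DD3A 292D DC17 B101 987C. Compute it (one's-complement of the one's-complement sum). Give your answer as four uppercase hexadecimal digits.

One's-complement addition (fold any carry out of bit 15 back into bit 0):
  0x3289 + 0xF796 = 0x12A1F → wrap carry → 0x2A20
  0x2A20 + 0xDD3A = 0x1075A → wrap carry → 0x075B
  0x075B + 0x292D = 0x03088
  0x3088 + 0xDC17 = 0x10C9F → wrap carry → 0x0CA0
  0x0CA0 + 0xB101 = 0x0BDA1
  0xBDA1 + 0x987C = 0x1561D → wrap carry → 0x561E
One's-complement sum = 0x561E.
Checksum = ~0x561E & 0xFFFF = 0xA9E1.

A9E1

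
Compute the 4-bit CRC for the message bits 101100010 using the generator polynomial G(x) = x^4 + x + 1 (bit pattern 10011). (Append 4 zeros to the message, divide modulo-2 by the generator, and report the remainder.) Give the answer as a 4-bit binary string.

Append 4 zeros: 1011000100000. Divide by 10011 (XOR where the leading bit is 1):
  pos 0: 10110 XOR 10011 = 00101
  pos 2: 10100 XOR 10011 = 00111
  pos 4: 11110 XOR 10011 = 01101
  pos 5: 11010 XOR 10011 = 01001
  pos 6: 10010 XOR 10011 = 00001
Remainder (last 4 bits) = 0100. This is the CRC / FCS.

0100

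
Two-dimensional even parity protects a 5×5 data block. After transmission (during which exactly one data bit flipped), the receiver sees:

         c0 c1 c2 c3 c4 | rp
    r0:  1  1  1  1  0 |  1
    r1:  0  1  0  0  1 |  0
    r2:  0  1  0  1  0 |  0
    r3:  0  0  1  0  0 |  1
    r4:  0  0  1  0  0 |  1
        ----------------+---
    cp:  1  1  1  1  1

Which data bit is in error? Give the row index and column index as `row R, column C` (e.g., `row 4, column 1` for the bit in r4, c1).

row 0, column 3

Recompute each row's even parity and compare to rp:
  r0: data parity 0, sent rp 1 → mismatch
  r1: data parity 0, sent rp 0 → ok
  r2: data parity 0, sent rp 0 → ok
  r3: data parity 1, sent rp 1 → ok
  r4: data parity 1, sent rp 1 → ok
Recompute each column's even parity and compare to cp:
  c0: data parity 1, sent cp 1 → ok
  c1: data parity 1, sent cp 1 → ok
  c2: data parity 1, sent cp 1 → ok
  c3: data parity 0, sent cp 1 → mismatch
  c4: data parity 1, sent cp 1 → ok
Exactly one row (r0) and one column (c3) fail → the flipped bit is at their intersection.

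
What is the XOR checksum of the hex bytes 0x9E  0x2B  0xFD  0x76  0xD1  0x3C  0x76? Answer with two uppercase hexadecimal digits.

A5

XOR the bytes together:
  start with 0x9E
  0x9E ⊕ 0x2B = 0xB5
  0xB5 ⊕ 0xFD = 0x48
  0x48 ⊕ 0x76 = 0x3E
  0x3E ⊕ 0xD1 = 0xEF
  0xEF ⊕ 0x3C = 0xD3
  0xD3 ⊕ 0x76 = 0xA5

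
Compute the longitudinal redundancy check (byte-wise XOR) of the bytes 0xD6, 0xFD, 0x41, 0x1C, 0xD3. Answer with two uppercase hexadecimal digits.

A5

XOR the bytes together:
  start with 0xD6
  0xD6 ⊕ 0xFD = 0x2B
  0x2B ⊕ 0x41 = 0x6A
  0x6A ⊕ 0x1C = 0x76
  0x76 ⊕ 0xD3 = 0xA5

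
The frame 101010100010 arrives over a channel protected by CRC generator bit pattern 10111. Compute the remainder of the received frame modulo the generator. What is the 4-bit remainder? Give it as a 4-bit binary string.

1110

Modulo-2 division of 101010100010 by 10111:
  pos 0: 10101 XOR 10111 = 00010
  pos 3: 10010 XOR 10111 = 00101
  pos 5: 10100 XOR 10111 = 00011
Remainder = 1110 (nonzero — an error is detected).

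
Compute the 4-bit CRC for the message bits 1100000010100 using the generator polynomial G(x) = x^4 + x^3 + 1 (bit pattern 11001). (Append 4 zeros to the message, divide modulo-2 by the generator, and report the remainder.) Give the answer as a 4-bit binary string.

Append 4 zeros: 11000000101000000. Divide by 11001 (XOR where the leading bit is 1):
  pos 0: 11000 XOR 11001 = 00001
  pos 4: 10001 XOR 11001 = 01000
  pos 5: 10000 XOR 11001 = 01001
  pos 6: 10011 XOR 11001 = 01010
  pos 7: 10100 XOR 11001 = 01101
  pos 8: 11010 XOR 11001 = 00011
  pos 11: 11000 XOR 11001 = 00001
Remainder (last 4 bits) = 0010. This is the CRC / FCS.

0010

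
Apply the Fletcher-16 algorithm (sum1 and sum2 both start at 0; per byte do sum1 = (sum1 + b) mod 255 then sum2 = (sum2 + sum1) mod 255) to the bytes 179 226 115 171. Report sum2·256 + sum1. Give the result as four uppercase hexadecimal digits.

0AB5

Running sums (mod 255):
  after byte 0 (179): sum1=179, sum2=179
  after byte 1 (226): sum1=150, sum2=74
  after byte 2 (115): sum1=10, sum2=84
  after byte 3 (171): sum1=181, sum2=10
Checksum = sum2·256 + sum1 = 10·256 + 181 = 2741 = 0x0AB5.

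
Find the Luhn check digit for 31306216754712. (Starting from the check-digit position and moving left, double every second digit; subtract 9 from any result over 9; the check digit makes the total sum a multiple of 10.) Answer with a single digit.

Partial digits right→left: 2 1 7 4 5 7 6 1 2 6 0 3 1 3
Double every second digit counting from the check-digit position (so the 1st, 3rd, 5th, ... of the partial from the right).
  doubled (with −9 where >9): 4 5 1 3 4 0 2 → sum 19
  kept as-is: 1 4 7 1 6 3 3 → sum 25
Total = 19 + 25 = 44.
Check digit = (10 − (44 mod 10)) mod 10 = 6.

6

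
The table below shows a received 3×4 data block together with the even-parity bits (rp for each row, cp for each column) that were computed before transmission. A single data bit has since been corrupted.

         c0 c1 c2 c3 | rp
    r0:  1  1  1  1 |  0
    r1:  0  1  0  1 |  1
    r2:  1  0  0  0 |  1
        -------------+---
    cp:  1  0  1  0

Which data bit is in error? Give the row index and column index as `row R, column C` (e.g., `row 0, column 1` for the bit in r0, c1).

Recompute each row's even parity and compare to rp:
  r0: data parity 0, sent rp 0 → ok
  r1: data parity 0, sent rp 1 → mismatch
  r2: data parity 1, sent rp 1 → ok
Recompute each column's even parity and compare to cp:
  c0: data parity 0, sent cp 1 → mismatch
  c1: data parity 0, sent cp 0 → ok
  c2: data parity 1, sent cp 1 → ok
  c3: data parity 0, sent cp 0 → ok
Exactly one row (r1) and one column (c0) fail → the flipped bit is at their intersection.

row 1, column 0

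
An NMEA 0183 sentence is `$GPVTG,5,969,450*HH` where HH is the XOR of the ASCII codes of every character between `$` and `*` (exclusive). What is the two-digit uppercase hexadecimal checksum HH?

4C

XOR the ASCII codes of the payload characters:
  'G' = 0x47 → acc = 0x47
  'P' = 0x50 → acc = 0x17
  'V' = 0x56 → acc = 0x41
  'T' = 0x54 → acc = 0x15
  'G' = 0x47 → acc = 0x52
  ',' = 0x2C → acc = 0x7E
  '5' = 0x35 → acc = 0x4B
  ',' = 0x2C → acc = 0x67
  '9' = 0x39 → acc = 0x5E
  '6' = 0x36 → acc = 0x68
  '9' = 0x39 → acc = 0x51
  ',' = 0x2C → acc = 0x7D
  '4' = 0x34 → acc = 0x49
  '5' = 0x35 → acc = 0x7C
  '0' = 0x30 → acc = 0x4C
Checksum = 0x4C.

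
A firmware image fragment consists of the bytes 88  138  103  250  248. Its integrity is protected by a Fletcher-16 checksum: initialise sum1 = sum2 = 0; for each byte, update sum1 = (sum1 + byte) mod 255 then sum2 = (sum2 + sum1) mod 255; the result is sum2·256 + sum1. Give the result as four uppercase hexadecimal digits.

093E

Running sums (mod 255):
  after byte 0 (88): sum1=88, sum2=88
  after byte 1 (138): sum1=226, sum2=59
  after byte 2 (103): sum1=74, sum2=133
  after byte 3 (250): sum1=69, sum2=202
  after byte 4 (248): sum1=62, sum2=9
Checksum = sum2·256 + sum1 = 9·256 + 62 = 2366 = 0x093E.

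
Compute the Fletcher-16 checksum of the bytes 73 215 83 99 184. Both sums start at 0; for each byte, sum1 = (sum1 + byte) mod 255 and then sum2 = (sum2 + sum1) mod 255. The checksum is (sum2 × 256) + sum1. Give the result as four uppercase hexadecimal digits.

4790

Running sums (mod 255):
  after byte 0 (73): sum1=73, sum2=73
  after byte 1 (215): sum1=33, sum2=106
  after byte 2 (83): sum1=116, sum2=222
  after byte 3 (99): sum1=215, sum2=182
  after byte 4 (184): sum1=144, sum2=71
Checksum = sum2·256 + sum1 = 71·256 + 144 = 18320 = 0x4790.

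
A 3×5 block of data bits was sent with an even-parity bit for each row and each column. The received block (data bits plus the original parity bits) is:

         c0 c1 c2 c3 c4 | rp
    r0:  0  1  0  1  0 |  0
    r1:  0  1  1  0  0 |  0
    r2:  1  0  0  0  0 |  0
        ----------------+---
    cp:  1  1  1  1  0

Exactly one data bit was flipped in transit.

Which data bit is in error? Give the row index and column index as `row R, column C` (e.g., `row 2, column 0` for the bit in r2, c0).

Recompute each row's even parity and compare to rp:
  r0: data parity 0, sent rp 0 → ok
  r1: data parity 0, sent rp 0 → ok
  r2: data parity 1, sent rp 0 → mismatch
Recompute each column's even parity and compare to cp:
  c0: data parity 1, sent cp 1 → ok
  c1: data parity 0, sent cp 1 → mismatch
  c2: data parity 1, sent cp 1 → ok
  c3: data parity 1, sent cp 1 → ok
  c4: data parity 0, sent cp 0 → ok
Exactly one row (r2) and one column (c1) fail → the flipped bit is at their intersection.

row 2, column 1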